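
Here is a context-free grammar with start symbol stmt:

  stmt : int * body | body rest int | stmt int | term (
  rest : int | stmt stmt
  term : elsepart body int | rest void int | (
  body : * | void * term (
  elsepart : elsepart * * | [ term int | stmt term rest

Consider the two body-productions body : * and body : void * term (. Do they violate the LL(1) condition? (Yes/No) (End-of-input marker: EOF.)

No

FIRST(*) = { * } and FIRST(void * term () = { void }.
The FIRST sets are disjoint and neither alternative is nullable — no conflict.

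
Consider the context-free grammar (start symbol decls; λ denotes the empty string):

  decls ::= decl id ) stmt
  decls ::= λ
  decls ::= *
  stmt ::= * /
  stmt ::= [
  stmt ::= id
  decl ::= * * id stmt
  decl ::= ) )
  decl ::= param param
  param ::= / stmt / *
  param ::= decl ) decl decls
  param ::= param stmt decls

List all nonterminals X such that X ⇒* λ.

Directly nullable (have an λ-production): decls.
No other nonterminal has a production whose RHS symbols are all nullable.

{ decls }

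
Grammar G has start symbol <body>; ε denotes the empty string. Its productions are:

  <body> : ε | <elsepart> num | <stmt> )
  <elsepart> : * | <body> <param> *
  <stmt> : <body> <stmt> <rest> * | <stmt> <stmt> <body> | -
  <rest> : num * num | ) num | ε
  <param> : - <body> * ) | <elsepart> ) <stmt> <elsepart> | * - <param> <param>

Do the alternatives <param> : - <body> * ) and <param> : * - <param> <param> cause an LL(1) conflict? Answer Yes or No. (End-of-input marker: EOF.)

FIRST(- <body> * )) = { - } and FIRST(* - <param> <param>) = { * }.
The FIRST sets are disjoint and neither alternative is nullable — no conflict.

No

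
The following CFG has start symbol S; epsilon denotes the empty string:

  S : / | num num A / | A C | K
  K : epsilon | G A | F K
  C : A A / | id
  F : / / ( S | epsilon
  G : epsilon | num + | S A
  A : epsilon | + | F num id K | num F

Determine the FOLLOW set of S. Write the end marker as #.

S is the start symbol, so # ∈ FOLLOW(S).
In F : / / ( S: S is at the end, add FOLLOW(F) = { #, +, /, id, num }.
In G : S A: add FIRST(A)\{epsilon} = { +, /, num }.
  Since A is nullable, also add FOLLOW(G) = { #, +, /, id, num }.
Union: FOLLOW(S) = { #, +, /, id, num }.

{ #, +, /, id, num }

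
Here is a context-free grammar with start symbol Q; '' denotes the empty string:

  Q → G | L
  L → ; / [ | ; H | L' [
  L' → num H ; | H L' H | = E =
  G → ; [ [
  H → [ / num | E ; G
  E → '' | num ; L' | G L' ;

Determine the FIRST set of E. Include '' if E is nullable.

{ ;, num, '' }

E → '' contributes ''.
E → num ; L' contributes {num}.
From E → G L' ;: add FIRST(G) = { ; }.
Union: FIRST(E) = { ;, num, '' }.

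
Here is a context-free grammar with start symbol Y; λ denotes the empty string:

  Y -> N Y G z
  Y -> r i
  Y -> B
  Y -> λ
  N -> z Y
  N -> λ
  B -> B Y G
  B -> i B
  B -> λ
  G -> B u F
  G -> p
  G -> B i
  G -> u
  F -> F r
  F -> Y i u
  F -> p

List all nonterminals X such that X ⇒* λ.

{ B, N, Y }

Directly nullable (have an λ-production): Y, N, B.
No other nonterminal has a production whose RHS symbols are all nullable.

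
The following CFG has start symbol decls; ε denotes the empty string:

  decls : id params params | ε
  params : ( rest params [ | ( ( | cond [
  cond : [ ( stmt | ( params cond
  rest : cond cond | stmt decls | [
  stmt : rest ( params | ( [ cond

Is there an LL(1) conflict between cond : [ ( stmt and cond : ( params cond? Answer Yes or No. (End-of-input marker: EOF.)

FIRST([ ( stmt) = { [ } and FIRST(( params cond) = { ( }.
The FIRST sets are disjoint and neither alternative is nullable — no conflict.

No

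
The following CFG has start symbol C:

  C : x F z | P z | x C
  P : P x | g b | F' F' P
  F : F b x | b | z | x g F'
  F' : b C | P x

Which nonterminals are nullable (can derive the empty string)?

No nonterminal has an empty production or an RHS whose symbols are all nullable.

{ } (none)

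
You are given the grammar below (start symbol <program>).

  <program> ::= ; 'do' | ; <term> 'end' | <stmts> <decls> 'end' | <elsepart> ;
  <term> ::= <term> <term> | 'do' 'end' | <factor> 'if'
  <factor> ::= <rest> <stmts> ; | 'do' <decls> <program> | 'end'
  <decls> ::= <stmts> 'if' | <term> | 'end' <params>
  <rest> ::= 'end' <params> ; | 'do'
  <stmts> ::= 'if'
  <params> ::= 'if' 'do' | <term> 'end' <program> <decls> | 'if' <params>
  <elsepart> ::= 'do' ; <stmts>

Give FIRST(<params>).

{ 'do', 'end', 'if' }

<params> ::= 'if' 'do' contributes {'if'}.
From <params> ::= <term> 'end' <program> <decls>: add FIRST(<term>) = { 'do', 'end' }.
<params> ::= 'if' <params> contributes {'if'}.
Union: FIRST(<params>) = { 'do', 'end', 'if' }.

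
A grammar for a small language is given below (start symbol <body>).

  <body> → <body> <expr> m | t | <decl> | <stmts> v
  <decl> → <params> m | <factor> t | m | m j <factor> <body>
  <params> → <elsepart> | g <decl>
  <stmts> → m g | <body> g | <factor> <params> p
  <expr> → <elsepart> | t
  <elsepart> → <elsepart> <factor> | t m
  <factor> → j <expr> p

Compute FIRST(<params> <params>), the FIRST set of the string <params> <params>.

Add FIRST(<params>) = { g, t }; <params> is not nullable, stop.

{ g, t }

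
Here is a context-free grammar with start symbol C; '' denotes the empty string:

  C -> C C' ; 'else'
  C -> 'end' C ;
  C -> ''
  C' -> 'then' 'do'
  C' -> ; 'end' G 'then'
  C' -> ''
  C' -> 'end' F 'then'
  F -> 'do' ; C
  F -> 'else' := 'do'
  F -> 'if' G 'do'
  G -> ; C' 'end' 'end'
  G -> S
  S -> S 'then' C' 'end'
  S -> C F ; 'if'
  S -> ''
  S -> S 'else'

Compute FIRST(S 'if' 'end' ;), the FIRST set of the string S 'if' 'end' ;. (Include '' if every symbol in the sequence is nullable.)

{ 'do', 'else', 'end', 'if', 'then', ; }

Add FIRST(S)\{''} = { 'do', 'else', 'end', 'if', 'then', ; }; S is nullable, continue.
'if' is a terminal; add {'if'} and stop.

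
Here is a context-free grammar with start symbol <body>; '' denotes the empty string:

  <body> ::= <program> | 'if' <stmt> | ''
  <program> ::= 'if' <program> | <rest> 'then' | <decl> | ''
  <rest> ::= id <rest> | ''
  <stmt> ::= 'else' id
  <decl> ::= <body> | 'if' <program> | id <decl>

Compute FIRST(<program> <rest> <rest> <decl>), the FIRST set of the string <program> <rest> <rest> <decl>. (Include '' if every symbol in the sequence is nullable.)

Add FIRST(<program>)\{''} = { 'if', 'then', id }; <program> is nullable, continue.
Add FIRST(<rest>)\{''} = { id }; <rest> is nullable, continue.
Add FIRST(<rest>)\{''} = { id }; <rest> is nullable, continue.
Add FIRST(<decl>)\{''} = { 'if', 'then', id }; <decl> is nullable, continue.
Every symbol is nullable, so include ''.

{ 'if', 'then', id, '' }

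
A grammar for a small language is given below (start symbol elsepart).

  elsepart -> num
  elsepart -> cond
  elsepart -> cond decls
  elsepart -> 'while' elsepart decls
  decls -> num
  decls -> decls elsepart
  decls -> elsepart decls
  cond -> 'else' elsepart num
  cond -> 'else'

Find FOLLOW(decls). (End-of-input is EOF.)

{ EOF, 'else', 'while', num }

In elsepart -> cond decls: decls is at the end, add FOLLOW(elsepart) = { EOF, 'else', 'while', num }.
In elsepart -> 'while' elsepart decls: decls is at the end, add FOLLOW(elsepart) = { EOF, 'else', 'while', num }.
In decls -> decls elsepart: add FIRST(elsepart) = { 'else', 'while', num }.
In decls -> elsepart decls: decls is at the end, add FOLLOW(decls) = { EOF, 'else', 'while', num }.
Union: FOLLOW(decls) = { EOF, 'else', 'while', num }.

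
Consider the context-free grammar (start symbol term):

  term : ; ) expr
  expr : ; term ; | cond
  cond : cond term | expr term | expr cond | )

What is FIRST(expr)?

expr : ; term ; contributes {;}.
From expr : cond: add FIRST(cond) = { ), ; }.
Union: FIRST(expr) = { ), ; }.

{ ), ; }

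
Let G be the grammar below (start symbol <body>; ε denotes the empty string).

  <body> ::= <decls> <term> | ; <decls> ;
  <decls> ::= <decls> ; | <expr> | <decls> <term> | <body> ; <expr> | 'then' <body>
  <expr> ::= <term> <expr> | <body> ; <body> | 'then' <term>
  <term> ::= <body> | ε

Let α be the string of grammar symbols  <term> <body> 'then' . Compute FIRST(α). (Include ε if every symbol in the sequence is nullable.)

Add FIRST(<term>)\{ε} = { 'then', ; }; <term> is nullable, continue.
Add FIRST(<body>) = { 'then', ; }; <body> is not nullable, stop.

{ 'then', ; }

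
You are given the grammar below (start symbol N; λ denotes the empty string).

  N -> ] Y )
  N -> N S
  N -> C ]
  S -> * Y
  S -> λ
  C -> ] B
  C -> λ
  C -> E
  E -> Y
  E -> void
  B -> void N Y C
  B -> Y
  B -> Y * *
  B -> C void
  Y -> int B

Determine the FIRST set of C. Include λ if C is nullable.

C -> ] B contributes {]}.
C -> λ contributes λ.
From C -> E: add FIRST(E) = { int, void }.
Union: FIRST(C) = { ], int, void, λ }.

{ ], int, void, λ }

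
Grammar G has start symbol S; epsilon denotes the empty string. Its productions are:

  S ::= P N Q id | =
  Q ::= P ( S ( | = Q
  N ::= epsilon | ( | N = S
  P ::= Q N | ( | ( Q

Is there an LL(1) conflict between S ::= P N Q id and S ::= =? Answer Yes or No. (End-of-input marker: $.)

FIRST(P N Q id) = { (, = } and FIRST(=) = { = }.
Both contain =, so the two alternatives are not disjoint — LL(1) conflict.

Yes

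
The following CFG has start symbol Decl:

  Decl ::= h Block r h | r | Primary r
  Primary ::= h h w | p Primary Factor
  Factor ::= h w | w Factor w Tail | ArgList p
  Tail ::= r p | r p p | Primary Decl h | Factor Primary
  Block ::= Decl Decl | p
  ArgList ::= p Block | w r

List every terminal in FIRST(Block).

From Block ::= Decl Decl: add FIRST(Decl) = { h, p, r }.
Block ::= p contributes {p}.
Union: FIRST(Block) = { h, p, r }.

{ h, p, r }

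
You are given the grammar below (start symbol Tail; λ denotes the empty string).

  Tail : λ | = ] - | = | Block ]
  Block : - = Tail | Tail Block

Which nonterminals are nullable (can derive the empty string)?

{ Tail }

Directly nullable (have an λ-production): Tail.
No other nonterminal has a production whose RHS symbols are all nullable.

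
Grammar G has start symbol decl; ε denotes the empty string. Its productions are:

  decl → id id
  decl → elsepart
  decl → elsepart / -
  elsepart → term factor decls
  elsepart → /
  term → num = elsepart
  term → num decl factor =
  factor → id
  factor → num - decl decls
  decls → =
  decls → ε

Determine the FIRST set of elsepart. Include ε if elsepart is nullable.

From elsepart → term factor decls: add FIRST(term) = { num }.
elsepart → / contributes {/}.
Union: FIRST(elsepart) = { /, num }.

{ /, num }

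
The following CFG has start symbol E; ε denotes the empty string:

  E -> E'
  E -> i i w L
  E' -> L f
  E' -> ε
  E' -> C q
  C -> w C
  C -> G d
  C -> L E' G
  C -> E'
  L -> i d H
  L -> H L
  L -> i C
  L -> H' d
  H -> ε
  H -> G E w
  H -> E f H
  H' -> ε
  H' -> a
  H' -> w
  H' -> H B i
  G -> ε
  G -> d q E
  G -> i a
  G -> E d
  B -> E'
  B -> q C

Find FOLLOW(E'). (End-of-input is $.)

In E -> E': E' is at the end, add FOLLOW(E) = { $, a, d, f, i, q, w }.
In C -> L E' G: add FIRST(G)\{ε} = { a, d, f, i, q, w }.
  Since G is nullable, also add FOLLOW(C) = { $, a, d, f, i, q, w }.
In C -> E': E' is at the end, add FOLLOW(C) = { $, a, d, f, i, q, w }.
In B -> E': E' is at the end, add FOLLOW(B) = { i }.
Union: FOLLOW(E') = { $, a, d, f, i, q, w }.

{ $, a, d, f, i, q, w }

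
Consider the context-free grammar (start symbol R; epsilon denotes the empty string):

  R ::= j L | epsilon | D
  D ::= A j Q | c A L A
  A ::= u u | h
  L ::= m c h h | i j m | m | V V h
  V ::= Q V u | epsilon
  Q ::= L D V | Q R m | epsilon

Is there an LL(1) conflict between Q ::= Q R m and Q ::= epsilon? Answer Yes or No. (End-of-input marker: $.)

FIRST(Q R m) = { c, h, i, j, m, u } and FIRST(epsilon) = { epsilon }.
The second alternative is nullable and FOLLOW(Q) = { $, c, h, i, j, m, u } shares c with FIRST of the first — conflict.

Yes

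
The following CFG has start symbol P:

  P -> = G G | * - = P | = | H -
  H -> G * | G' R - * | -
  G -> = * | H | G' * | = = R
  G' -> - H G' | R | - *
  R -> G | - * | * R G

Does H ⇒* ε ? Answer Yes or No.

No nonterminal in this grammar is nullable.
No production of H has an RHS whose symbols are all nullable, so H is not nullable.

No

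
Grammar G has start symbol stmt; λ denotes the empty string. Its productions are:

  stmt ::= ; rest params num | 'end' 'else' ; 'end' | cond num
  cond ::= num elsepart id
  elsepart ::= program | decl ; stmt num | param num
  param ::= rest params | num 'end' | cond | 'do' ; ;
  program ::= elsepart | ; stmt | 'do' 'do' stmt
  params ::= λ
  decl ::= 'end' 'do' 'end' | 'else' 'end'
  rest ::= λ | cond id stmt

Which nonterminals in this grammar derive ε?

{ param, params, rest }

Directly nullable (have an λ-production): params, rest.
param ::= rest params with every symbol nullable, so param is nullable.
No other nonterminal has a production whose RHS symbols are all nullable.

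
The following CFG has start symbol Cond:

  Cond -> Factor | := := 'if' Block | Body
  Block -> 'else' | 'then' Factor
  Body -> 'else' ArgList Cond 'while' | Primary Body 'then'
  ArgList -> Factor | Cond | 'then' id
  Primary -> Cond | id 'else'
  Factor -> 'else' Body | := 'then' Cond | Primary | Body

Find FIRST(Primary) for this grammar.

{ 'else', :=, id }

From Primary -> Cond: add FIRST(Cond) = { 'else', :=, id }.
Primary -> id 'else' contributes {id}.
Union: FIRST(Primary) = { 'else', :=, id }.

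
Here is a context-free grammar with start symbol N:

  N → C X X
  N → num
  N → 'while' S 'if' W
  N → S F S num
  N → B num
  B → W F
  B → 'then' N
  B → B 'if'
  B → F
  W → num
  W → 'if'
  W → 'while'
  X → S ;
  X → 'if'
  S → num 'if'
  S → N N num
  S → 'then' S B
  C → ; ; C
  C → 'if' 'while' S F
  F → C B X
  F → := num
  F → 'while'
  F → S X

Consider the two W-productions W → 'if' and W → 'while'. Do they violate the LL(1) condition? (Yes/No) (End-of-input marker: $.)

No

FIRST('if') = { 'if' } and FIRST('while') = { 'while' }.
The FIRST sets are disjoint and neither alternative is nullable — no conflict.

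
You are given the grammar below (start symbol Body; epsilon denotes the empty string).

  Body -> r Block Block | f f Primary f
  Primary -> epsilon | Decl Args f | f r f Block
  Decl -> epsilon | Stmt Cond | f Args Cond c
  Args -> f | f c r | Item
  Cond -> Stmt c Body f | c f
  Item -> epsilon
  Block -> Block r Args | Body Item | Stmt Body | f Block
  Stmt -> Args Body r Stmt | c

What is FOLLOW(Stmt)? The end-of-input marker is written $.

{ c, f, r }

In Decl -> Stmt Cond: add FIRST(Cond) = { c, f, r }.
In Cond -> Stmt c Body f: add FIRST(c Body f) = { c }.
In Block -> Stmt Body: add FIRST(Body) = { f, r }.
In Stmt -> Args Body r Stmt: Stmt is at the end, add FOLLOW(Stmt) = { c, f, r }.
Union: FOLLOW(Stmt) = { c, f, r }.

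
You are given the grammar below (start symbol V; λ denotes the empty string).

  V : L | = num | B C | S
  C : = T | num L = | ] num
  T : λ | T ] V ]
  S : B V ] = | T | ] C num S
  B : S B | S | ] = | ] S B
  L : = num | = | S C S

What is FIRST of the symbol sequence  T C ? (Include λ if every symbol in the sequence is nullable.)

{ =, ], num }

Add FIRST(T)\{λ} = { ] }; T is nullable, continue.
Add FIRST(C) = { =, ], num }; C is not nullable, stop.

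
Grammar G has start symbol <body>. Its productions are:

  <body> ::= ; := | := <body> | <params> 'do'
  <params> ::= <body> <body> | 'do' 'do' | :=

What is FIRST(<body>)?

<body> ::= ; := contributes {;}.
<body> ::= := <body> contributes {:=}.
From <body> ::= <params> 'do': add FIRST(<params>) = { 'do', :=, ; }.
Union: FIRST(<body>) = { 'do', :=, ; }.

{ 'do', :=, ; }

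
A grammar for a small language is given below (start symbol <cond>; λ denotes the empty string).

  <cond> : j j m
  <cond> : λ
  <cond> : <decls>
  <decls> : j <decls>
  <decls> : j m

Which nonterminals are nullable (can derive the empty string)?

{ <cond> }

Directly nullable (have an λ-production): <cond>.
No other nonterminal has a production whose RHS symbols are all nullable.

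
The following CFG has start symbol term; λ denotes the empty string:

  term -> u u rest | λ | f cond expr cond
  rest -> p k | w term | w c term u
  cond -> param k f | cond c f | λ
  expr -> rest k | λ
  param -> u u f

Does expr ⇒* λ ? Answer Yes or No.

Yes

expr has an λ-production, so expr ⇒ λ.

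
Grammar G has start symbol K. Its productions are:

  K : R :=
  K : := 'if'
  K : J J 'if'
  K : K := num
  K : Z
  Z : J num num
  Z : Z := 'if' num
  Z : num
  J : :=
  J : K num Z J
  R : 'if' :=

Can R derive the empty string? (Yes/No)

No

No nonterminal in this grammar is nullable.
No production of R has an RHS whose symbols are all nullable, so R is not nullable.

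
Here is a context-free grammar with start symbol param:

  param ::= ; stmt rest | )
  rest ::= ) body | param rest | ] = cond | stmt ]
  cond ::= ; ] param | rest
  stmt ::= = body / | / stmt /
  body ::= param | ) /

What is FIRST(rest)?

rest ::= ) body contributes {)}.
From rest ::= param rest: add FIRST(param) = { ), ; }.
rest ::= ] = cond contributes {]}.
From rest ::= stmt ]: add FIRST(stmt) = { /, = }.
Union: FIRST(rest) = { ), /, ;, =, ] }.

{ ), /, ;, =, ] }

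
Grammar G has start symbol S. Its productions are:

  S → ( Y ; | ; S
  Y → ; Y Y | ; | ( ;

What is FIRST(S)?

S → ( Y ; contributes {(}.
S → ; S contributes {;}.
Union: FIRST(S) = { (, ; }.

{ (, ; }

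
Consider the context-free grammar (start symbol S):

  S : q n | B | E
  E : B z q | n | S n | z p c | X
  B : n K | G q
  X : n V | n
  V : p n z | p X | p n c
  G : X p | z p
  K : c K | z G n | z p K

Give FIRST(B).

{ n, z }

B : n K contributes {n}.
From B : G q: add FIRST(G) = { n, z }.
Union: FIRST(B) = { n, z }.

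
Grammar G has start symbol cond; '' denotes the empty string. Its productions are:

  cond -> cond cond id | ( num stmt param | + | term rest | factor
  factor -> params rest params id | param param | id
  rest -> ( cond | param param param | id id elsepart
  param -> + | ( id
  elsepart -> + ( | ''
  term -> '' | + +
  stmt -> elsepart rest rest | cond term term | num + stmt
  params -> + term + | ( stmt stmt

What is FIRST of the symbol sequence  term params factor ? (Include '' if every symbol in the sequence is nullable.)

Add FIRST(term)\{''} = { + }; term is nullable, continue.
Add FIRST(params) = { (, + }; params is not nullable, stop.

{ (, + }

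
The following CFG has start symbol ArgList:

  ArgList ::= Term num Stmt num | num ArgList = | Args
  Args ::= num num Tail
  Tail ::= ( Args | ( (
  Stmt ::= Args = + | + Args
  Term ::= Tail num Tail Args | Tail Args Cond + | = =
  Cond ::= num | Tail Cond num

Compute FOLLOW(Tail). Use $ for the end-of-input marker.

{ $, (, =, num }

In Args ::= num num Tail: Tail is at the end, add FOLLOW(Args) = { $, (, =, num }.
In Term ::= Tail num Tail Args: add FIRST(num Tail Args) = { num }.
In Term ::= Tail num Tail Args: add FIRST(Args) = { num }.
In Term ::= Tail Args Cond +: add FIRST(Args Cond +) = { num }.
In Cond ::= Tail Cond num: add FIRST(Cond num) = { (, num }.
Union: FOLLOW(Tail) = { $, (, =, num }.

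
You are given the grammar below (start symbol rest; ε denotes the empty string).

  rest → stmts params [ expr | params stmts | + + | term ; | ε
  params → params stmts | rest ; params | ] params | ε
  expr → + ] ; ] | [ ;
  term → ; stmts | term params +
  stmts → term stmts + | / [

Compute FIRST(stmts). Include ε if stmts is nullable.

{ /, ; }

From stmts → term stmts +: add FIRST(term) = { ; }.
stmts → / [ contributes {/}.
Union: FIRST(stmts) = { /, ; }.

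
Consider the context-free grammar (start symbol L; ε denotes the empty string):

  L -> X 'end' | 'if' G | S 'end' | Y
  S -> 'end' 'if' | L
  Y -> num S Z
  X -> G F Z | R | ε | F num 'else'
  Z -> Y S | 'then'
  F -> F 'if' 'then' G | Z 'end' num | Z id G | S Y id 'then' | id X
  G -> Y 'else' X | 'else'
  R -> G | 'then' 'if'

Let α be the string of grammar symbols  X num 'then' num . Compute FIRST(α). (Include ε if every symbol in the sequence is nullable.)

Add FIRST(X)\{ε} = { 'else', 'end', 'if', 'then', id, num }; X is nullable, continue.
num is a terminal; add {num} and stop.

{ 'else', 'end', 'if', 'then', id, num }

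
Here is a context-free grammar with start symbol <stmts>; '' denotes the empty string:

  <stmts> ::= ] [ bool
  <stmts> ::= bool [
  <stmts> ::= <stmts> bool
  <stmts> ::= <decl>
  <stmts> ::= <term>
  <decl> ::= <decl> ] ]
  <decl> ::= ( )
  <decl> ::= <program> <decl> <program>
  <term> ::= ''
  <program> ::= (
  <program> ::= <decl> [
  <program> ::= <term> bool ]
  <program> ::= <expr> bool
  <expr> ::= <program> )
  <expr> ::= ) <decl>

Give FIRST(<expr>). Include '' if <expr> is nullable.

{ (, ), bool }

From <expr> ::= <program> ): add FIRST(<program>) = { (, ), bool }.
<expr> ::= ) <decl> contributes {)}.
Union: FIRST(<expr>) = { (, ), bool }.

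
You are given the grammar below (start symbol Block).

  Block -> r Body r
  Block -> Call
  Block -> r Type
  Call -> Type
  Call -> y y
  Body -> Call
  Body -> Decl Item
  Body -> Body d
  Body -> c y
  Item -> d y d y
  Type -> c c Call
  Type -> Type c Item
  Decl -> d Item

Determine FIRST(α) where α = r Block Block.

{ r }

r is a terminal; add {r} and stop.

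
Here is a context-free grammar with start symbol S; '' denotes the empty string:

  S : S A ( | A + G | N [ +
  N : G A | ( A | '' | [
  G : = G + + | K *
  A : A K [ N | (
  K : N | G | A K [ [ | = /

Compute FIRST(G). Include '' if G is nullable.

G : = G + + contributes {=}.
From G : K *: K nullable, take FIRST(K) ∪ {*} = { (, *, =, [ }.
Union: FIRST(G) = { (, *, =, [ }.

{ (, *, =, [ }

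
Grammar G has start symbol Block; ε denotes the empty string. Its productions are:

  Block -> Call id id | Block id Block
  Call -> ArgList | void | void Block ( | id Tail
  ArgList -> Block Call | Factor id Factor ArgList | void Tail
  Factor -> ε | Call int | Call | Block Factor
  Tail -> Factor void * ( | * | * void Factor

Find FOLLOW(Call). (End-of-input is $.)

{ id, int, void }

In Block -> Call id id: add FIRST(id id) = { id }.
In ArgList -> Block Call: Call is at the end, add FOLLOW(ArgList) = { id, int, void }.
In Factor -> Call int: add FIRST(int) = { int }.
In Factor -> Call: Call is at the end, add FOLLOW(Factor) = { id, int, void }.
Union: FOLLOW(Call) = { id, int, void }.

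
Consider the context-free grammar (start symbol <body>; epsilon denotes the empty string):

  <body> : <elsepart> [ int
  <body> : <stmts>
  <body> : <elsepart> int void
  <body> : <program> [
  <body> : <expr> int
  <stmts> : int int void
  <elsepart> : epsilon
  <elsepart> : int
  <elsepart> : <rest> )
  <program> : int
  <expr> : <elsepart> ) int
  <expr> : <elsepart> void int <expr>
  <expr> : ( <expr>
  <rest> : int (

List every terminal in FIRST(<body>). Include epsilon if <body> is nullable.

From <body> : <elsepart> [ int: <elsepart> nullable, take FIRST(<elsepart>) ∪ {[} = { [, int }.
From <body> : <stmts>: add FIRST(<stmts>) = { int }.
From <body> : <elsepart> int void: <elsepart> nullable, take FIRST(<elsepart>) ∪ {int} = { int }.
From <body> : <program> [: add FIRST(<program>) = { int }.
From <body> : <expr> int: add FIRST(<expr>) = { (, ), int, void }.
Union: FIRST(<body>) = { (, ), [, int, void }.

{ (, ), [, int, void }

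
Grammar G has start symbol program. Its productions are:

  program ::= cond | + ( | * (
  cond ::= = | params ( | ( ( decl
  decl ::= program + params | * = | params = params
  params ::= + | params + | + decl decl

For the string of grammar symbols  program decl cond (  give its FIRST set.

Add FIRST(program) = { (, *, +, = }; program is not nullable, stop.

{ (, *, +, = }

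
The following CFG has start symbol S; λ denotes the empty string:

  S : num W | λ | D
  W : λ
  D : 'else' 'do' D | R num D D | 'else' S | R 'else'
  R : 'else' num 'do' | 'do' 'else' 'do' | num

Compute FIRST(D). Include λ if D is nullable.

D : 'else' 'do' D contributes {'else'}.
From D : R num D D: add FIRST(R) = { 'do', 'else', num }.
D : 'else' S contributes {'else'}.
From D : R 'else': add FIRST(R) = { 'do', 'else', num }.
Union: FIRST(D) = { 'do', 'else', num }.

{ 'do', 'else', num }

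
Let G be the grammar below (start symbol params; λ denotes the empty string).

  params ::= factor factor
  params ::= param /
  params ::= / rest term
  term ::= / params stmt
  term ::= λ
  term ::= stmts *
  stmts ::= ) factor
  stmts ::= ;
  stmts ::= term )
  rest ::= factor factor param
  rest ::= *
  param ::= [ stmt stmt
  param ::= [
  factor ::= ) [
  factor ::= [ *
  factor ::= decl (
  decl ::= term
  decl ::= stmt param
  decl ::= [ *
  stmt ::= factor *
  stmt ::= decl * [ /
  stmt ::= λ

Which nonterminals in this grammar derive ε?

Directly nullable (have an λ-production): term, stmt.
decl ::= term with every symbol nullable, so decl is nullable.
No other nonterminal has a production whose RHS symbols are all nullable.

{ decl, stmt, term }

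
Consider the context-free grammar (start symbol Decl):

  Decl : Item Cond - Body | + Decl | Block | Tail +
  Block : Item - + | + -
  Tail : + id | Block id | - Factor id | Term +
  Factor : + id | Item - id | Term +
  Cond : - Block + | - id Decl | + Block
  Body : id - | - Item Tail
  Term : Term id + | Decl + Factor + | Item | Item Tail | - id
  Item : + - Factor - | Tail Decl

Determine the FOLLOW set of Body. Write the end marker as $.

{ $, +, -, id }

In Decl : Item Cond - Body: Body is at the end, add FOLLOW(Decl) = { $, +, -, id }.
Union: FOLLOW(Body) = { $, +, -, id }.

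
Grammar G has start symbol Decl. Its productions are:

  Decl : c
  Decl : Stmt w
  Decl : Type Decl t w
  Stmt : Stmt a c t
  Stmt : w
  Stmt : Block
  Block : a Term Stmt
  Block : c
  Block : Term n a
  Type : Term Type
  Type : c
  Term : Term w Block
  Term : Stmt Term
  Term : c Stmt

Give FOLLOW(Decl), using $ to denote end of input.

{ $, t }

Decl is the start symbol, so $ ∈ FOLLOW(Decl).
In Decl : Type Decl t w: add FIRST(t w) = { t }.
Union: FOLLOW(Decl) = { $, t }.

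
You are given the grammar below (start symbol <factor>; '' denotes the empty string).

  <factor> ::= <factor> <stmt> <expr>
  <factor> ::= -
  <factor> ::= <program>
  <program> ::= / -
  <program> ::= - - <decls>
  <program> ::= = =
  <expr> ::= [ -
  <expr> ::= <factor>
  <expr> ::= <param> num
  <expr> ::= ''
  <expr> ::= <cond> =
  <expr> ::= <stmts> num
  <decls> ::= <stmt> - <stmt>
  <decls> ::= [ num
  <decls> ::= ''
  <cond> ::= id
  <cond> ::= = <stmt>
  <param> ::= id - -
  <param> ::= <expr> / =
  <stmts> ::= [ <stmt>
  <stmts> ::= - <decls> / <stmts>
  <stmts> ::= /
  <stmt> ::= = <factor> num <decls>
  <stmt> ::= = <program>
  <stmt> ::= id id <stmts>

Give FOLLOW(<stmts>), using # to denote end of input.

In <expr> ::= <stmts> num: add FIRST(num) = { num }.
In <stmts> ::= - <decls> / <stmts>: <stmts> is at the end, add FOLLOW(<stmts>) = { #, -, /, =, [, id, num }.
In <stmt> ::= id id <stmts>: <stmts> is at the end, add FOLLOW(<stmt>) = { #, -, /, =, [, id, num }.
Union: FOLLOW(<stmts>) = { #, -, /, =, [, id, num }.

{ #, -, /, =, [, id, num }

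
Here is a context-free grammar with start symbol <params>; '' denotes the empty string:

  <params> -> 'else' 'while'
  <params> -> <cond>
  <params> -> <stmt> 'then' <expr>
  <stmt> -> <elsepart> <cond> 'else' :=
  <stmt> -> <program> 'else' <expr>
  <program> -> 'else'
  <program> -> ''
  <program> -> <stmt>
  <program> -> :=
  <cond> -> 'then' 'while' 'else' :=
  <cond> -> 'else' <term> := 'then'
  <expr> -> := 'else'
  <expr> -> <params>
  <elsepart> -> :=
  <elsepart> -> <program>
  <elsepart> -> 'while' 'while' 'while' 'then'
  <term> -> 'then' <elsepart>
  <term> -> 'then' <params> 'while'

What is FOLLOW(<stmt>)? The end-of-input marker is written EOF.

In <params> -> <stmt> 'then' <expr>: add FIRST('then' <expr>) = { 'then' }.
In <program> -> <stmt>: <stmt> is at the end, add FOLLOW(<program>) = { 'else', 'then', := }.
Union: FOLLOW(<stmt>) = { 'else', 'then', := }.

{ 'else', 'then', := }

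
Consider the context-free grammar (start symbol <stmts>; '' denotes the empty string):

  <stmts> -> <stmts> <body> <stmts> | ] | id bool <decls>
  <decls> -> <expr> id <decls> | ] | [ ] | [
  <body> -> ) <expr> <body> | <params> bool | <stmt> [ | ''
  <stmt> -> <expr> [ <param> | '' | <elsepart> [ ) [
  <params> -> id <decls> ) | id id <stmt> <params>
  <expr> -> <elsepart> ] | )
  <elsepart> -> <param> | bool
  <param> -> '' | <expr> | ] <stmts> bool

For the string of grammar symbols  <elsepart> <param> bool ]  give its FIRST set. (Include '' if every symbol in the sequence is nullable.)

Add FIRST(<elsepart>)\{''} = { ), ], bool }; <elsepart> is nullable, continue.
Add FIRST(<param>)\{''} = { ), ], bool }; <param> is nullable, continue.
bool is a terminal; add {bool} and stop.

{ ), ], bool }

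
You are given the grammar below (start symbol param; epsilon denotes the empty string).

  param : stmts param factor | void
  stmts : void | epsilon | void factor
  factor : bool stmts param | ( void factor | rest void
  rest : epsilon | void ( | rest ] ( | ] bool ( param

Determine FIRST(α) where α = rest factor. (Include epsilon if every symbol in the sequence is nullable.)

{ (, ], bool, void }

Add FIRST(rest)\{epsilon} = { ], void }; rest is nullable, continue.
Add FIRST(factor) = { (, ], bool, void }; factor is not nullable, stop.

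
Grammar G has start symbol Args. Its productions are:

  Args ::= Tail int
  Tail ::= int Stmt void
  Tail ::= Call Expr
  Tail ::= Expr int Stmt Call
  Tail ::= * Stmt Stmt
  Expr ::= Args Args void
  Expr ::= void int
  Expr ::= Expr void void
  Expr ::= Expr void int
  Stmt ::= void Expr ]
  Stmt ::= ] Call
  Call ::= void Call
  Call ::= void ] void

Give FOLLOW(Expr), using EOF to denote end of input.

{ ], int, void }

In Tail ::= Call Expr: Expr is at the end, add FOLLOW(Tail) = { int }.
In Tail ::= Expr int Stmt Call: add FIRST(int Stmt Call) = { int }.
In Expr ::= Expr void void: add FIRST(void void) = { void }.
In Expr ::= Expr void int: add FIRST(void int) = { void }.
In Stmt ::= void Expr ]: add FIRST(]) = { ] }.
Union: FOLLOW(Expr) = { ], int, void }.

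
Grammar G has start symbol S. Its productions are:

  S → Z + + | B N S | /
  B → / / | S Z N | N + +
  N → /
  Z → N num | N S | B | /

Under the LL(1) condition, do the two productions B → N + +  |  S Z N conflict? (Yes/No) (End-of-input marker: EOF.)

Yes

FIRST(N + +) = { / } and FIRST(S Z N) = { / }.
Both contain /, so the two alternatives are not disjoint — LL(1) conflict.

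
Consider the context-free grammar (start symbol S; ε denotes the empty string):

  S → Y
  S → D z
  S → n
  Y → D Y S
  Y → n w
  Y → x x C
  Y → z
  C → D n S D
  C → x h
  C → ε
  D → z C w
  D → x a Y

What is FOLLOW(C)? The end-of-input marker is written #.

In Y → x x C: C is at the end, add FOLLOW(Y) = { #, n, w, x, z }.
In D → z C w: add FIRST(w) = { w }.
Union: FOLLOW(C) = { #, n, w, x, z }.

{ #, n, w, x, z }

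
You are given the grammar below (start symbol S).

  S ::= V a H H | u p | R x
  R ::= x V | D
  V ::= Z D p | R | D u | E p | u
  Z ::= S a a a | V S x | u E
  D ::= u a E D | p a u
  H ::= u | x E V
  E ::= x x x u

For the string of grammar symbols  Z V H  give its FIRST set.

{ p, u, x }

Add FIRST(Z) = { p, u, x }; Z is not nullable, stop.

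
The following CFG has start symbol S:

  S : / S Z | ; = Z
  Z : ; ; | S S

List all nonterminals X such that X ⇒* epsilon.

No nonterminal has an empty production or an RHS whose symbols are all nullable.

{ } (none)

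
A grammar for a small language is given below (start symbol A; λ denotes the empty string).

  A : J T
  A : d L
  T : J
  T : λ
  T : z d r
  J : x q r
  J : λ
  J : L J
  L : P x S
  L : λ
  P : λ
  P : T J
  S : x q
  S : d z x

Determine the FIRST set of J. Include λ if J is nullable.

{ x, z, λ }

J : x q r contributes {x}.
J : λ contributes λ.
From J : L J: L, J nullable, take FIRST(L) ∪ FIRST(J) = { x, z }; also λ since the whole RHS is nullable.
Union: FIRST(J) = { x, z, λ }.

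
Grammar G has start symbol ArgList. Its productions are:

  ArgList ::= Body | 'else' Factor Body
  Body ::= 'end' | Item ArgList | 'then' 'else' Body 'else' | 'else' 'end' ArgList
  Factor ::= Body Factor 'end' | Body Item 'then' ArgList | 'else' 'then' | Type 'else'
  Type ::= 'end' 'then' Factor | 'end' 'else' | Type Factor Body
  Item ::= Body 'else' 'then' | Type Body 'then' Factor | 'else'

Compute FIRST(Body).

Body ::= 'end' contributes {'end'}.
From Body ::= Item ArgList: add FIRST(Item) = { 'else', 'end', 'then' }.
Body ::= 'then' 'else' Body 'else' contributes {'then'}.
Body ::= 'else' 'end' ArgList contributes {'else'}.
Union: FIRST(Body) = { 'else', 'end', 'then' }.

{ 'else', 'end', 'then' }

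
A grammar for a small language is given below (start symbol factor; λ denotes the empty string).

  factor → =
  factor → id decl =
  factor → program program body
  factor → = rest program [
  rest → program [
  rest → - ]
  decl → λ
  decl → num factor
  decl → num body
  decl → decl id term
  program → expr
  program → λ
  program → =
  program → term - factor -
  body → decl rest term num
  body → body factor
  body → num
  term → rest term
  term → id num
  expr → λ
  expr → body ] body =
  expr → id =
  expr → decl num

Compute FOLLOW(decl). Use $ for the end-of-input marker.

In factor → id decl =: add FIRST(=) = { = }.
In decl → decl id term: add FIRST(id term) = { id }.
In body → decl rest term num: add FIRST(rest term num) = { -, =, [, id, num }.
In expr → decl num: add FIRST(num) = { num }.
Union: FOLLOW(decl) = { -, =, [, id, num }.

{ -, =, [, id, num }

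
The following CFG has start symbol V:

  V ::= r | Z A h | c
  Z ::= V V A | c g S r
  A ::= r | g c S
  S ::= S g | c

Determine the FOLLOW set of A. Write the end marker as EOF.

In V ::= Z A h: add FIRST(h) = { h }.
In Z ::= V V A: A is at the end, add FOLLOW(Z) = { g, r }.
Union: FOLLOW(A) = { g, h, r }.

{ g, h, r }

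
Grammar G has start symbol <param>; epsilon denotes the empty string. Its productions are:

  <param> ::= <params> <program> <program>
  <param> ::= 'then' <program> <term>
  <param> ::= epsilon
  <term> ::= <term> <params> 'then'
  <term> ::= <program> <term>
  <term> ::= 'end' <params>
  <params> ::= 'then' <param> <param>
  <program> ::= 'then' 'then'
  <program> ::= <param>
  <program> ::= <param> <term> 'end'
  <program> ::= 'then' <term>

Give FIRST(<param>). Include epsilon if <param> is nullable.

From <param> ::= <params> <program> <program>: add FIRST(<params>) = { 'then' }.
<param> ::= 'then' <program> <term> contributes {'then'}.
<param> ::= epsilon contributes epsilon.
Union: FIRST(<param>) = { 'then', epsilon }.

{ 'then', epsilon }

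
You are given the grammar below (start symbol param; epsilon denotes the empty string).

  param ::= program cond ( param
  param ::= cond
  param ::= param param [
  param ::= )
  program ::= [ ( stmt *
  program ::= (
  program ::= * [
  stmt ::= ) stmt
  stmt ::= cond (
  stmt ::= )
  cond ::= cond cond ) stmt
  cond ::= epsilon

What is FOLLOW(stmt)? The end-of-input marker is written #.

In program ::= [ ( stmt *: add FIRST(*) = { * }.
In stmt ::= ) stmt: stmt is at the end, add FOLLOW(stmt) = { #, (, ), *, [ }.
In cond ::= cond cond ) stmt: stmt is at the end, add FOLLOW(cond) = { #, (, ), *, [ }.
Union: FOLLOW(stmt) = { #, (, ), *, [ }.

{ #, (, ), *, [ }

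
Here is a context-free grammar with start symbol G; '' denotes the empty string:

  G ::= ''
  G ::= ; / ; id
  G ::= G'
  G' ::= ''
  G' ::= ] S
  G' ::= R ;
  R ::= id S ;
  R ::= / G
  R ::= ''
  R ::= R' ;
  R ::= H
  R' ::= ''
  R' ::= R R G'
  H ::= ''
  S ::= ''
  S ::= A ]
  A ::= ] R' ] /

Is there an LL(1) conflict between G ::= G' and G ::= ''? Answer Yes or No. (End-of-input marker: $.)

FIRST(G') = { /, ;, ], id, '' } and FIRST('') = { '' }.
Both alternatives are nullable, violating the LL(1) condition.

Yes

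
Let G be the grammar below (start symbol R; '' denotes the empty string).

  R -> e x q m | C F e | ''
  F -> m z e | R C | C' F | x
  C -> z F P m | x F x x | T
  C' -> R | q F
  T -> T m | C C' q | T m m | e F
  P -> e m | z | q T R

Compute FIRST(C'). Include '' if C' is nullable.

{ e, q, x, z, '' }

From C' -> R: add FIRST(R) = { e, x, z, '' } (including '' since R is nullable).
C' -> q F contributes {q}.
Union: FIRST(C') = { e, q, x, z, '' }.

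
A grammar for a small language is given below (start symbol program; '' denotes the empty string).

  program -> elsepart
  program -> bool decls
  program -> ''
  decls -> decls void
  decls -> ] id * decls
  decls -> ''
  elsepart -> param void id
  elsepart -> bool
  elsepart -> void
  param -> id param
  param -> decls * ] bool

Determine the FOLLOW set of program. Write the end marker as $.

program is the start symbol, so $ ∈ FOLLOW(program).
Union: FOLLOW(program) = { $ }.

{ $ }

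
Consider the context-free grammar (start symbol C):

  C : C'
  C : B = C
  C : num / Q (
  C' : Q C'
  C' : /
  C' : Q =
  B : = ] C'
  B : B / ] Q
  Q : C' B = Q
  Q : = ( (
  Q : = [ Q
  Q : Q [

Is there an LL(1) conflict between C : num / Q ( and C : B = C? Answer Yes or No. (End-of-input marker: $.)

FIRST(num / Q () = { num } and FIRST(B = C) = { = }.
The FIRST sets are disjoint and neither alternative is nullable — no conflict.

No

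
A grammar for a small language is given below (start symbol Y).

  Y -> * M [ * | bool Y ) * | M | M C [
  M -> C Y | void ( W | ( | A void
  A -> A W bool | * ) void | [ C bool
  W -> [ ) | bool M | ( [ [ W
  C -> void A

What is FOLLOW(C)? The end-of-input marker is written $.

In Y -> M C [: add FIRST([) = { [ }.
In M -> C Y: add FIRST(Y) = { (, *, [, bool, void }.
In A -> [ C bool: add FIRST(bool) = { bool }.
Union: FOLLOW(C) = { (, *, [, bool, void }.

{ (, *, [, bool, void }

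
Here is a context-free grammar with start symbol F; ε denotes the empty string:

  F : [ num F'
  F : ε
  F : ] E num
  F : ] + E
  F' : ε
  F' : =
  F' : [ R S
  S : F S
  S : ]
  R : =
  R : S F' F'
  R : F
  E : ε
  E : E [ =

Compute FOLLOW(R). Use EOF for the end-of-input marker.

{ [, ] }

In F' : [ R S: add FIRST(S) = { [, ] }.
Union: FOLLOW(R) = { [, ] }.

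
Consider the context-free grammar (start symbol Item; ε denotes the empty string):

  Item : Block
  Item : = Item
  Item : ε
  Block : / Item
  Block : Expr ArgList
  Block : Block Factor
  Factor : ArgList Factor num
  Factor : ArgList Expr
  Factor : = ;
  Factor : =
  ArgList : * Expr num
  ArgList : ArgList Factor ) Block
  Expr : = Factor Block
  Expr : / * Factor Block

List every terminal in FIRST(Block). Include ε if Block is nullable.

Block : / Item contributes {/}.
From Block : Expr ArgList: add FIRST(Expr) = { /, = }.
From Block : Block Factor: add FIRST(Block) = { /, = }.
Union: FIRST(Block) = { /, = }.

{ /, = }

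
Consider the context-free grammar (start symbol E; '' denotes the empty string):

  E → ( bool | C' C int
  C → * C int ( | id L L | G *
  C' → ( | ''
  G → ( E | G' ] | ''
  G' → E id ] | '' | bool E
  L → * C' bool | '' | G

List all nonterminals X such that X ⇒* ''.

{ C', G, G', L }

Directly nullable (have an ''-production): C', G, G', L.
No other nonterminal has a production whose RHS symbols are all nullable.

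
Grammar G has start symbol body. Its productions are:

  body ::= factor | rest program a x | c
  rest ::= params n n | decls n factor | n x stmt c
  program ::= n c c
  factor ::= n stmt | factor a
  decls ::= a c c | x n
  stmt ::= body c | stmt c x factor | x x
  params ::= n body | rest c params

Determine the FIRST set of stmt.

{ a, c, n, x }

From stmt ::= body c: add FIRST(body) = { a, c, n, x }.
From stmt ::= stmt c x factor: add FIRST(stmt) = { a, c, n, x }.
stmt ::= x x contributes {x}.
Union: FIRST(stmt) = { a, c, n, x }.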